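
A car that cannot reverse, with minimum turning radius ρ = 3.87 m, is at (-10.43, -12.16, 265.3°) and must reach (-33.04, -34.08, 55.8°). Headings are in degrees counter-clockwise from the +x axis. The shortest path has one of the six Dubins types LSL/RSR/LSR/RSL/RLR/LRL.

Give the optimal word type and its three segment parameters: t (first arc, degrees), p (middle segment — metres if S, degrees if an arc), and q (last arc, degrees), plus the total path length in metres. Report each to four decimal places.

Let ψ = atan2(Δy, Δx) = atan2(-21.92, -22.61) = -135.8877° be the start→goal bearing.
Normalize: d = |goal − start| / ρ = 31.491245/3.87 = 8.137273, α = (θ_start − ψ) mod 360° = 41.1877° = 0.718862 rad, β = (θ_goal − ψ) mod 360° = 191.6877° = 3.345582 rad.
Common terms: sin α = 0.658528, cos α = 0.752556, sin β = -0.202578, cos β = -0.979266, cos(α−β) = -0.870356, d² = 66.215205. Work in radians in the unit-radius frame; every candidate has L = ρ·(t + p + q).
LSL: p² = 2 + d² − 2cos(α−β) + 2d(sin α − sin β) = 83.970026; p = √p² = 9.163516; φ = atan2(cos β − cos α, d + sin α − sin β) = -0.190135 rad; t = (φ − α) mod 2π = 5.374189 rad, q = (β − φ) mod 2π = 3.535717 rad → L = 3.87·(5.374189 + 9.163516 + 3.535717) = 3.87·18.073422 = 69.944143 m
RSR: p² = 2 + d² − 2cos(α−β) + 2d(sin β − sin α) = 55.941806; p = √p² = 7.479426; φ = atan2(cos α − cos β, d − sin α + sin β) = 0.233665 rad; t = (α − φ) mod 2π = 0.485196 rad, q = (φ − β) mod 2π = 3.171268 rad → L = 3.87·(0.485196 + 7.479426 + 3.171268) = 3.87·11.135890 = 43.095895 m
LSR: p² = d² − 2 + 2cos(α−β) + 2d(sin α + sin β) = 69.894884; p = √p² = 8.360316; φ = atan2(−cos α − cos β, d + sin α + sin β) − atan2(−2, p) = 0.261189 rad; t = (φ − α) mod 2π = 5.825512 rad, q = (φ − β) mod 2π = 3.198792 rad → L = 3.87·(5.825512 + 8.360316 + 3.198792) = 3.87·17.384620 = 67.278481 m
RSL: p² = d² − 2 + 2cos(α−β) − 2d(sin α + sin β) = 55.054103; p = √p² = 7.419845; φ = atan2(cos α + cos β, d − sin α − sin β) − atan2(2, p) = -0.292796 rad; t = (α − φ) mod 2π = 1.011657 rad, q = (β − φ) mod 2π = 3.638378 rad → L = 3.87·(1.011657 + 7.419845 + 3.638378) = 3.87·12.069881 = 46.710438 m
RLR: c = (6 − d² + 2cos(α−β) + 2d(sin α − sin β))/8 = -5.992726, |c| > 1 → infeasible
LRL: c = (6 − d² + 2cos(α−β) − 2d(sin α − sin β))/8 = -9.496253, |c| > 1 → infeasible
Shortest: RSR with L = 43.095895 m ≈ 43.0959 m
Convert RSR to answer units (arcs ×180/π): t = 0.485196·180/π = 27.7997°, p = ρ·p = 3.87·7.479426 = 28.9454 m, q = 3.171268·180/π = 181.7003°, L = 43.0959 m.

RSR: t = 27.7997°, p = 28.9454 m, q = 181.7003°, L = 43.0959 m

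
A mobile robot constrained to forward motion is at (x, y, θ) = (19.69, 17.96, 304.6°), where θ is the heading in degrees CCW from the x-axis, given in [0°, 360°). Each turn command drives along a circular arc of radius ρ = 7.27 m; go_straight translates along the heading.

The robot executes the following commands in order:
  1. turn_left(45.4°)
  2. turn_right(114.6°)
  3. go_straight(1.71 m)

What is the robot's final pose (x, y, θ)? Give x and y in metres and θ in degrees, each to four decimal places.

(28.1625, 2.2333, 235.4000°)

set_pose: (x, y, θ) = (19.6900, 17.9600, 304.6000°), ρ = 7.27
turn_left(45.4°): centre at ρ to the left, rotate +45.4° → (24.4118, 14.9287, 350.0000°)
turn_right(114.6°): centre at ρ to the right, rotate −114.6° → (29.1336, 3.6409, 235.4000°)
go_straight(1.71): x += 1.71·cos θ, y += 1.71·sin θ → (28.1625, 2.2333, 235.4000°)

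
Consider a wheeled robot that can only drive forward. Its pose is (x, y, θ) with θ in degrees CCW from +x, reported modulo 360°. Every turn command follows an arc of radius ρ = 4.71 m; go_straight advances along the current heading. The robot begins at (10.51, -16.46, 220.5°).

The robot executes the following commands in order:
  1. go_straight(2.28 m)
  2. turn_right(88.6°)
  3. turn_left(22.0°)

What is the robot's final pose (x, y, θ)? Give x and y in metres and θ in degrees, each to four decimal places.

(0.7781, -16.4205, 153.9000°)

set_pose: (x, y, θ) = (10.5100, -16.4600, 220.5000°), ρ = 4.71
go_straight(2.28): x += 2.28·cos θ, y += 2.28·sin θ → (8.7763, -17.9407, 220.5000°)
turn_right(88.6°): centre at ρ to the right, rotate −88.6° → (2.2117, -17.5047, 131.9000°)
turn_left(22.0°): centre at ρ to the left, rotate +22.0° → (0.7781, -16.4205, 153.9000°)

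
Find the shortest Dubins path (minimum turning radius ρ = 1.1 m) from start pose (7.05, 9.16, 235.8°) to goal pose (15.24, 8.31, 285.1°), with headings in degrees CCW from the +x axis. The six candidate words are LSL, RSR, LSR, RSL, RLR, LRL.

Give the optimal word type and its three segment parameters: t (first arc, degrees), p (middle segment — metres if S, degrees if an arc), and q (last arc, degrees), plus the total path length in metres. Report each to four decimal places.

Let ψ = atan2(Δy, Δx) = atan2(-0.85, 8.19) = -5.9252° be the start→goal bearing.
Normalize: d = |goal − start| / ρ = 8.233991/1.1 = 7.485446, α = (θ_start − ψ) mod 360° = 241.7252° = 4.218901 rad, β = (θ_goal − ψ) mod 360° = 291.0252° = 5.079349 rad.
Common terms: sin α = -0.880686, cos α = -0.473700, sin β = -0.933422, cos β = 0.358779, cos(α−β) = 0.652098, d² = 56.031901. Work in radians in the unit-radius frame; every candidate has L = ρ·(t + p + q).
LSL: p² = 2 + d² − 2cos(α−β) + 2d(sin α − sin β) = 57.517215; p = √p² = 7.584011; φ = atan2(cos β − cos α, d + sin α − sin β) = 0.109989 rad; t = (φ − α) mod 2π = 2.174273 rad, q = (β − φ) mod 2π = 4.969359 rad → L = 1.1·(2.174273 + 7.584011 + 4.969359) = 1.1·14.727643 = 16.200407 m
RSR: p² = 2 + d² − 2cos(α−β) + 2d(sin β − sin α) = 55.938193; p = √p² = 7.479184; φ = atan2(cos α − cos β, d − sin α + sin β) = -0.111537 rad; t = (α − φ) mod 2π = 4.330439 rad, q = (φ − β) mod 2π = 1.092299 rad → L = 1.1·(4.330439 + 7.479184 + 1.092299) = 1.1·12.901922 = 14.192114 m
LSR: p² = d² − 2 + 2cos(α−β) + 2d(sin α + sin β) = 28.177274; p = √p² = 5.308227; φ = atan2(−cos α − cos β, d + sin α + sin β) − atan2(−2, p) = 0.380585 rad; t = (φ − α) mod 2π = 2.444870 rad, q = (φ − β) mod 2π = 1.584422 rad → L = 1.1·(2.444870 + 5.308227 + 1.584422) = 1.1·9.337519 = 10.271271 m
RSL: p² = d² − 2 + 2cos(α−β) − 2d(sin α + sin β) = 82.494921; p = √p² = 9.082671; φ = atan2(cos α + cos β, d − sin α − sin β) − atan2(2, p) = -0.229098 rad; t = (α − φ) mod 2π = 4.447999 rad, q = (β − φ) mod 2π = 5.308446 rad → L = 1.1·(4.447999 + 9.082671 + 5.308446) = 1.1·18.839117 = 20.723028 m
RLR: c = (6 − d² + 2cos(α−β) + 2d(sin α − sin β))/8 = -5.992274, |c| > 1 → infeasible
LRL: c = (6 − d² + 2cos(α−β) − 2d(sin α − sin β))/8 = -6.189652, |c| > 1 → infeasible
Shortest: LSR with L = 10.271271 m ≈ 10.2713 m
Convert LSR to answer units (arcs ×180/π): t = 2.444870·180/π = 140.0807°, p = ρ·p = 1.1·5.308227 = 5.8390 m, q = 1.584422·180/π = 90.7807°, L = 10.2713 m.

LSR: t = 140.0807°, p = 5.8390 m, q = 90.7807°, L = 10.2713 m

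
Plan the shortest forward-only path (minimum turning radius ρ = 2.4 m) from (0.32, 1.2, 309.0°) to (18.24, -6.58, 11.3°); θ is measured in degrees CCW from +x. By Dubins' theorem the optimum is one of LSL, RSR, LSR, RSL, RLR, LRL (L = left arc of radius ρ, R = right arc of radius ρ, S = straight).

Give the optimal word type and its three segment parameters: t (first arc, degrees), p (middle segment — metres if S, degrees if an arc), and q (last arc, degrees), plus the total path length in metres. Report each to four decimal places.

Let ψ = atan2(Δy, Δx) = atan2(-7.78, 17.92) = -23.4682° be the start→goal bearing.
Normalize: d = |goal − start| / ρ = 19.535987/2.4 = 8.139995, α = (θ_start − ψ) mod 360° = 332.4682° = 5.802664 rad, β = (θ_goal − ψ) mod 360° = 34.7682° = 0.606819 rad.
Common terms: sin α = -0.462241, cos α = 0.886754, sin β = 0.570257, cos β = 0.821466, cos(α−β) = 0.464842, d² = 66.259514. Work in radians in the unit-radius frame; every candidate has L = ρ·(t + p + q).
LSL: p² = 2 + d² − 2cos(α−β) + 2d(sin α − sin β) = 50.520763; p = √p² = 7.107796; φ = atan2(cos β − cos α, d + sin α − sin β) = -0.009186 rad; t = (φ − α) mod 2π = 0.471336 rad, q = (β − φ) mod 2π = 0.616004 rad → L = 2.4·(0.471336 + 7.107796 + 0.616004) = 2.4·8.195136 = 19.668327 m
RSR: p² = 2 + d² − 2cos(α−β) + 2d(sin β − sin α) = 84.138896; p = √p² = 9.172726; φ = atan2(cos α − cos β, d − sin α + sin β) = 0.007118 rad; t = (α − φ) mod 2π = 5.795546 rad, q = (φ − β) mod 2π = 5.683484 rad → L = 2.4·(5.795546 + 9.172726 + 5.683484) = 2.4·20.651756 = 49.564215 m
LSR: p² = d² − 2 + 2cos(α−β) + 2d(sin α + sin β) = 66.947693; p = √p² = 8.182157; φ = atan2(−cos α − cos β, d + sin α + sin β) − atan2(−2, p) = 0.035514 rad; t = (φ − α) mod 2π = 0.516035 rad, q = (φ − β) mod 2π = 5.711880 rad → L = 2.4·(0.516035 + 8.182157 + 5.711880) = 2.4·14.410072 = 34.584173 m
RSL: p² = d² − 2 + 2cos(α−β) − 2d(sin α + sin β) = 63.430703; p = √p² = 7.964339; φ = atan2(cos α + cos β, d − sin α − sin β) − atan2(2, p) = -0.036477 rad; t = (α − φ) mod 2π = 5.839141 rad, q = (β − φ) mod 2π = 0.643296 rad → L = 2.4·(5.839141 + 7.964339 + 0.643296) = 2.4·14.446776 = 34.672262 m
RLR: c = (6 − d² + 2cos(α−β) + 2d(sin α − sin β))/8 = -9.517362, |c| > 1 → infeasible
LRL: c = (6 − d² + 2cos(α−β) − 2d(sin α − sin β))/8 = -5.315095, |c| > 1 → infeasible
Shortest: LSL with L = 19.668327 m ≈ 19.6683 m
Convert LSL to answer units (arcs ×180/π): t = 0.471336·180/π = 27.0055°, p = ρ·p = 2.4·7.107796 = 17.0587 m, q = 0.616004·180/π = 35.2945°, L = 19.6683 m.

LSL: t = 27.0055°, p = 17.0587 m, q = 35.2945°, L = 19.6683 m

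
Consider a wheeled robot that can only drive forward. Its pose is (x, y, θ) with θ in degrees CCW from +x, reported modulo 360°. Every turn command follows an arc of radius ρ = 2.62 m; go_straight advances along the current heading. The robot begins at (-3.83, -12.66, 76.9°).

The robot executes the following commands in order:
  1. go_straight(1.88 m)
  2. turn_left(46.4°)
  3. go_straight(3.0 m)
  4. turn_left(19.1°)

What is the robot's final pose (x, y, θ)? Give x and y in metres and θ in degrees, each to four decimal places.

(-6.0042, -5.6519, 142.4000°)

set_pose: (x, y, θ) = (-3.8300, -12.6600, 76.9000°), ρ = 2.62
go_straight(1.88): x += 1.88·cos θ, y += 1.88·sin θ → (-3.4039, -10.8289, 76.9000°)
turn_left(46.4°): centre at ρ to the left, rotate +46.4° → (-3.7659, -8.7967, 123.3000°)
go_straight(3.0): x += 3.0·cos θ, y += 3.0·sin θ → (-5.4130, -6.2892, 123.3000°)
turn_left(19.1°): centre at ρ to the left, rotate +19.1° → (-6.0042, -5.6519, 142.4000°)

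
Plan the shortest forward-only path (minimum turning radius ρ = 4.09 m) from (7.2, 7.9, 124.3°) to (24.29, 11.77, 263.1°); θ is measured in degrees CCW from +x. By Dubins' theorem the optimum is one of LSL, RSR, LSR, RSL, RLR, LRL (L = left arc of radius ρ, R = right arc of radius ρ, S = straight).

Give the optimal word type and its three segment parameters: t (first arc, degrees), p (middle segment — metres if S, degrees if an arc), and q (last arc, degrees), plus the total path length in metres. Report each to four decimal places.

Let ψ = atan2(Δy, Δx) = atan2(3.87, 17.09) = 12.7593° be the start→goal bearing.
Normalize: d = |goal − start| / ρ = 17.522700/4.09 = 4.284279, α = (θ_start − ψ) mod 360° = 111.5407° = 1.946752 rad, β = (θ_goal − ψ) mod 360° = 250.3407° = 4.369269 rad.
Common terms: sin α = 0.930157, cos α = -0.367161, sin β = -0.941710, cos β = -0.336427, cos(α−β) = -0.752415, d² = 18.355043. Work in radians in the unit-radius frame; every candidate has L = ρ·(t + p + q).
LSL: p² = 2 + d² − 2cos(α−β) + 2d(sin α − sin β) = 37.899071; p = √p² = 6.156222; φ = atan2(cos β − cos α, d + sin α − sin β) = 0.004992 rad; t = (φ − α) mod 2π = 4.341426 rad, q = (β − φ) mod 2π = 4.364276 rad → L = 4.09·(4.341426 + 6.156222 + 4.364276) = 4.09·14.861924 = 60.785271 m
RSR: p² = 2 + d² − 2cos(α−β) + 2d(sin β − sin α) = 5.820676; p = √p² = 2.412608; φ = atan2(cos α − cos β, d − sin α + sin β) = -0.012739 rad; t = (α − φ) mod 2π = 1.959491 rad, q = (φ − β) mod 2π = 1.901177 rad → L = 4.09·(1.959491 + 2.412608 + 1.901177) = 4.09·6.273276 = 25.657699 m
LSR: p² = d² − 2 + 2cos(α−β) + 2d(sin α + sin β) = 14.751227; p = √p² = 3.840733; φ = atan2(−cos α − cos β, d + sin α + sin β) − atan2(−2, p) = 0.643302 rad; t = (φ − α) mod 2π = 4.979735 rad, q = (φ − β) mod 2π = 2.557218 rad → L = 4.09·(4.979735 + 3.840733 + 2.557218) = 4.09·11.377686 = 46.534737 m
RSL: p² = d² − 2 + 2cos(α−β) − 2d(sin α + sin β) = 14.949200; p = √p² = 3.866420; φ = atan2(cos α + cos β, d − sin α − sin β) − atan2(2, p) = -0.639714 rad; t = (α − φ) mod 2π = 2.586466 rad, q = (β − φ) mod 2π = 5.008983 rad → L = 4.09·(2.586466 + 3.866420 + 5.008983) = 4.09·11.461868 = 46.879042 m
RLR: c = (6 − d² + 2cos(α−β) + 2d(sin α − sin β))/8 = 0.272416; p = 2π − arccos c = 4.988292 rad; φ = atan2(cos α − cos β, d − sin α + sin β) = -0.012739 rad; t = (α − φ + p/2) mod 2π = 4.453637 rad, q = (α − β − t + p) mod 2π = 4.395323 rad → L = 4.09·(4.453637 + 4.988292 + 4.395323) = 4.09·13.837252 = 56.594359 m
LRL: c = (6 − d² + 2cos(α−β) − 2d(sin α − sin β))/8 = -3.737384, |c| > 1 → infeasible
Shortest: RSR with L = 25.657699 m ≈ 25.6577 m
Convert RSR to answer units (arcs ×180/π): t = 1.959491·180/π = 112.2706°, p = ρ·p = 4.09·2.412608 = 9.8676 m, q = 1.901177·180/π = 108.9294°, L = 25.6577 m.

RSR: t = 112.2706°, p = 9.8676 m, q = 108.9294°, L = 25.6577 m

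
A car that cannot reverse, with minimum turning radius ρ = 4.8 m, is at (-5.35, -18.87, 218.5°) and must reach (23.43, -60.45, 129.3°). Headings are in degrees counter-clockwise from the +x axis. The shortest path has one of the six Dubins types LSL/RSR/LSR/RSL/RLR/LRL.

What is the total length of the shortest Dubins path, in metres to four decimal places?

69.1328 m

Let ψ = atan2(Δy, Δx) = atan2(-41.58, 28.78) = -55.3106° be the start→goal bearing.
Normalize: d = |goal − start| / ρ = 50.568615/4.8 = 10.535128, α = (θ_start − ψ) mod 360° = 273.8106° = 4.778896 rad, β = (θ_goal − ψ) mod 360° = 184.6106° = 3.222062 rad.
Common terms: sin α = -0.997789, cos α = 0.066458, sin β = -0.080383, cos β = -0.996764, cos(α−β) = 0.013962, d² = 110.988924. Work in radians in the unit-radius frame; every candidate has L = ρ·(t + p + q).
LSL: p² = 2 + d² − 2cos(α−β) + 2d(sin α − sin β) = 93.631015; p = √p² = 9.676312; φ = atan2(cos β − cos α, d + sin α − sin β) = -0.110101 rad; t = (φ − α) mod 2π = 1.394188 rad, q = (β − φ) mod 2π = 3.332164 rad → L = 4.8·(1.394188 + 9.676312 + 3.332164) = 4.8·14.402664 = 69.132786 m
RSR: p² = 2 + d² − 2cos(α−β) + 2d(sin β − sin α) = 132.290984; p = √p² = 11.501782; φ = atan2(cos α − cos β, d − sin α + sin β) = 0.092572 rad; t = (α − φ) mod 2π = 4.686324 rad, q = (φ − β) mod 2π = 3.153695 rad → L = 4.8·(4.686324 + 11.501782 + 3.153695) = 4.8·19.341801 = 92.840644 m
LSR: p² = d² − 2 + 2cos(α−β) + 2d(sin α + sin β) = 86.299484; p = √p² = 9.289752; φ = atan2(−cos α − cos β, d + sin α + sin β) − atan2(−2, p) = 0.310111 rad; t = (φ − α) mod 2π = 1.814401 rad, q = (φ − β) mod 2π = 3.371234 rad → L = 4.8·(1.814401 + 9.289752 + 3.371234) = 4.8·14.475387 = 69.481855 m
RSL: p² = d² − 2 + 2cos(α−β) − 2d(sin α + sin β) = 131.734212; p = √p² = 11.477553; φ = atan2(cos α + cos β, d − sin α − sin β) − atan2(2, p) = -0.252457 rad; t = (α − φ) mod 2π = 5.031353 rad, q = (β − φ) mod 2π = 3.474520 rad → L = 4.8·(5.031353 + 11.477553 + 3.474520) = 4.8·19.983425 = 95.920442 m
RLR: c = (6 − d² + 2cos(α−β) + 2d(sin α − sin β))/8 = -15.536373, |c| > 1 → infeasible
LRL: c = (6 − d² + 2cos(α−β) − 2d(sin α − sin β))/8 = -10.703877, |c| > 1 → infeasible
Shortest: LSL with L = 69.132786 m ≈ 69.1328 m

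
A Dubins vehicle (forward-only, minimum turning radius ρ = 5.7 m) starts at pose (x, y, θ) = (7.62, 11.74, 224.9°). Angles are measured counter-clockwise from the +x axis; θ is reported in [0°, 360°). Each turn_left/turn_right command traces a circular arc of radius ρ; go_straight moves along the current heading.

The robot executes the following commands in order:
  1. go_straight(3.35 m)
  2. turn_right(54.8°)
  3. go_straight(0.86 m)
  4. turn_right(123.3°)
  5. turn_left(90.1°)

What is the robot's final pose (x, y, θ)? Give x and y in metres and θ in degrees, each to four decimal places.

set_pose: (x, y, θ) = (7.6200, 11.7400, 224.9000°), ρ = 5.7
go_straight(3.35): x += 3.35·cos θ, y += 3.35·sin θ → (5.2471, 9.3753, 224.9000°)
turn_right(54.8°): centre at ρ to the right, rotate −54.8° → (0.2436, 7.7977, 170.1000°)
go_straight(0.86): x += 0.86·cos θ, y += 0.86·sin θ → (-0.6036, 7.9456, 170.1000°)
turn_right(123.3°): centre at ρ to the right, rotate −123.3° → (-3.7787, 17.4626, 46.8000°)
turn_left(90.1°): centre at ρ to the left, rotate +90.1° → (-4.0392, 25.5265, 136.9000°)

(-4.0392, 25.5265, 136.9000°)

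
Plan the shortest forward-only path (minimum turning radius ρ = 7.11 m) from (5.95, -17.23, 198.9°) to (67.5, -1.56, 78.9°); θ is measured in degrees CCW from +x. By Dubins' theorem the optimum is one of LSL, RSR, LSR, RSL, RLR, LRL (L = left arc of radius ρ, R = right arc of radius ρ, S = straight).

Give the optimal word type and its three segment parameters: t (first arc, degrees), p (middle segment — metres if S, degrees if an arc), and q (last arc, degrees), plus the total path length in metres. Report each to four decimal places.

LSL: t = 185.5498°, p = 57.4190 m, q = 54.4502°, L = 87.2013 m

Let ψ = atan2(Δy, Δx) = atan2(15.67, 61.55) = 14.2835° be the start→goal bearing.
Normalize: d = |goal − start| / ρ = 63.513395/7.11 = 8.932967, α = (θ_start − ψ) mod 360° = 184.6165° = 3.222166 rad, β = (θ_goal − ψ) mod 360° = 64.6165° = 1.127771 rad.
Common terms: sin α = -0.080486, cos α = -0.996756, sin β = 0.903459, cos β = 0.428675, cos(α−β) = -0.500000, d² = 79.797900. Work in radians in the unit-radius frame; every candidate has L = ρ·(t + p + q).
LSL: p² = 2 + d² − 2cos(α−β) + 2d(sin α − sin β) = 65.218799; p = √p² = 8.075816; φ = atan2(cos β − cos α, d + sin α − sin β) = 0.177436 rad; t = (φ − α) mod 2π = 3.238455 rad, q = (β − φ) mod 2π = 0.950335 rad → L = 7.11·(3.238455 + 8.075816 + 0.950335) = 7.11·12.264606 = 87.201348 m
RSR: p² = 2 + d² − 2cos(α−β) + 2d(sin β − sin α) = 100.377001; p = √p² = 10.018832; φ = atan2(cos α − cos β, d − sin α + sin β) = -0.142760 rad; t = (α − φ) mod 2π = 3.364926 rad, q = (φ − β) mod 2π = 5.012655 rad → L = 7.11·(3.364926 + 10.018832 + 5.012655) = 7.11·18.396413 = 130.798494 m
LSR: p² = d² − 2 + 2cos(α−β) + 2d(sin α + sin β) = 91.501074; p = √p² = 9.565619; φ = atan2(−cos α − cos β, d + sin α + sin β) − atan2(−2, p) = 0.264276 rad; t = (φ − α) mod 2π = 3.325296 rad, q = (φ − β) mod 2π = 5.419691 rad → L = 7.11·(3.325296 + 9.565619 + 5.419691) = 7.11·18.310606 = 130.188407 m
RSL: p² = d² − 2 + 2cos(α−β) − 2d(sin α + sin β) = 62.094725; p = √p² = 7.880021; φ = atan2(cos α + cos β, d − sin α − sin β) − atan2(2, p) = -0.318491 rad; t = (α − φ) mod 2π = 3.540657 rad, q = (β − φ) mod 2π = 1.446262 rad → L = 7.11·(3.540657 + 7.880021 + 1.446262) = 7.11·12.866939 = 91.483939 m
RLR: c = (6 − d² + 2cos(α−β) + 2d(sin α − sin β))/8 = -11.547125, |c| > 1 → infeasible
LRL: c = (6 − d² + 2cos(α−β) − 2d(sin α − sin β))/8 = -7.152350, |c| > 1 → infeasible
Shortest: LSL with L = 87.201348 m ≈ 87.2013 m
Convert LSL to answer units (arcs ×180/π): t = 3.238455·180/π = 185.5498°, p = ρ·p = 7.11·8.075816 = 57.4190 m, q = 0.950335·180/π = 54.4502°, L = 87.2013 m.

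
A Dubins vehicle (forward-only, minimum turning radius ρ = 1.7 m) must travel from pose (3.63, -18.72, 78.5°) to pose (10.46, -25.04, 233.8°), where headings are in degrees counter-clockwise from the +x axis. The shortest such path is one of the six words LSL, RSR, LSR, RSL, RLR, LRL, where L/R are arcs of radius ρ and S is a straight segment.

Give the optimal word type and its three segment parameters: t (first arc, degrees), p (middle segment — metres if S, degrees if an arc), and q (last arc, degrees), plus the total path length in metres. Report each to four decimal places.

RSR: t = 131.1941°, p = 6.2572 m, q = 73.5059°, L = 12.3308 m

Let ψ = atan2(Δy, Δx) = atan2(-6.32, 6.83) = -42.7790° be the start→goal bearing.
Normalize: d = |goal − start| / ρ = 9.305445/1.7 = 5.473791, α = (θ_start − ψ) mod 360° = 121.2790° = 2.116718 rad, β = (θ_goal − ψ) mod 360° = 276.5790° = 4.827214 rad.
Common terms: sin α = 0.854649, cos α = -0.519206, sin β = -0.993415, cos β = 0.114573, cos(α−β) = -0.908508, d² = 29.962388. Work in radians in the unit-radius frame; every candidate has L = ρ·(t + p + q).
LSL: p² = 2 + d² − 2cos(α−β) + 2d(sin α − sin β) = 54.011237; p = √p² = 7.349234; φ = atan2(cos β − cos α, d + sin α − sin β) = 0.086345 rad; t = (φ − α) mod 2π = 4.252812 rad, q = (β − φ) mod 2π = 4.740869 rad → L = 1.7·(4.252812 + 7.349234 + 4.740869) = 1.7·16.342915 = 27.782956 m
RSR: p² = 2 + d² − 2cos(α−β) + 2d(sin β − sin α) = 13.547571; p = √p² = 3.680703; φ = atan2(cos α − cos β, d − sin α + sin β) = -0.173052 rad; t = (α − φ) mod 2π = 2.289770 rad, q = (φ − β) mod 2π = 1.282919 rad → L = 1.7·(2.289770 + 3.680703 + 1.282919) = 1.7·7.253392 = 12.330766 m
LSR: p² = d² − 2 + 2cos(α−β) + 2d(sin α + sin β) = 24.626223; p = √p² = 4.962482; φ = atan2(−cos α − cos β, d + sin α + sin β) − atan2(−2, p) = 0.458810 rad; t = (φ − α) mod 2π = 4.625278 rad, q = (φ − β) mod 2π = 1.914782 rad → L = 1.7·(4.625278 + 4.962482 + 1.914782) = 1.7·11.502541 = 19.554320 m
RSL: p² = d² − 2 + 2cos(α−β) − 2d(sin α + sin β) = 27.664519; p = √p² = 5.259707; φ = atan2(cos α + cos β, d − sin α − sin β) − atan2(2, p) = -0.435335 rad; t = (α − φ) mod 2π = 2.552052 rad, q = (β − φ) mod 2π = 5.262549 rad → L = 1.7·(2.552052 + 5.259707 + 5.262549) = 1.7·13.074308 = 22.226324 m
RLR: c = (6 − d² + 2cos(α−β) + 2d(sin α − sin β))/8 = -0.693446; p = 2π − arccos c = 3.946128 rad; φ = atan2(cos α − cos β, d − sin α + sin β) = -0.173052 rad; t = (α − φ + p/2) mod 2π = 4.262834 rad, q = (α − β − t + p) mod 2π = 3.255983 rad → L = 1.7·(4.262834 + 3.946128 + 3.255983) = 1.7·11.464944 = 19.490405 m
LRL: c = (6 − d² + 2cos(α−β) − 2d(sin α − sin β))/8 = -5.751405, |c| > 1 → infeasible
Shortest: RSR with L = 12.330766 m ≈ 12.3308 m
Convert RSR to answer units (arcs ×180/π): t = 2.289770·180/π = 131.1941°, p = ρ·p = 1.7·3.680703 = 6.2572 m, q = 1.282919·180/π = 73.5059°, L = 12.3308 m.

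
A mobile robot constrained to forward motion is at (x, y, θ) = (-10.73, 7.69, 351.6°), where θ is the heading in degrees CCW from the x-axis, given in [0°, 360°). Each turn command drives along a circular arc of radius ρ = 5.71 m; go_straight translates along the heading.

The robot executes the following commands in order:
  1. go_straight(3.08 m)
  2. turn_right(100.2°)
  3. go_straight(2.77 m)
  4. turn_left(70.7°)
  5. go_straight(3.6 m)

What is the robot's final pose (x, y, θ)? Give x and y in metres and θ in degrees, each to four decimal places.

set_pose: (x, y, θ) = (-10.7300, 7.6900, 351.6000°), ρ = 5.71
go_straight(3.08): x += 3.08·cos θ, y += 3.08·sin θ → (-7.6830, 7.2401, 351.6000°)
turn_right(100.2°): centre at ρ to the right, rotate −100.2° → (-3.1054, -0.2299, 251.4000°)
go_straight(2.77): x += 2.77·cos θ, y += 2.77·sin θ → (-3.9889, -2.8553, 251.4000°)
turn_left(70.7°): centre at ρ to the left, rotate +70.7° → (-2.0847, -9.1822, 322.1000°)
go_straight(3.6): x += 3.6·cos θ, y += 3.6·sin θ → (0.7560, -11.3936, 322.1000°)

(0.7560, -11.3936, 322.1000°)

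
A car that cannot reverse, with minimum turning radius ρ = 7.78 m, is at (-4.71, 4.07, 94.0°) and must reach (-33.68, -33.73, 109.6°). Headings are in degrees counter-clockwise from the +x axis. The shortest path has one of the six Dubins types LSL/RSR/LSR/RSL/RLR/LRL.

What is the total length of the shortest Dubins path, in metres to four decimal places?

Let ψ = atan2(Δy, Δx) = atan2(-37.80, -28.97) = -127.4666° be the start→goal bearing.
Normalize: d = |goal − start| / ρ = 47.624583/7.78 = 6.121412, α = (θ_start − ψ) mod 360° = 221.4666° = 3.865322 rad, β = (θ_goal − ψ) mod 360° = 237.0666° = 4.137593 rad.
Common terms: sin α = -0.662184, cos α = -0.749341, sin β = -0.839303, cos β = -0.543663, cos(α−β) = 0.963163, d² = 37.471681. Work in radians in the unit-radius frame; every candidate has L = ρ·(t + p + q).
LSL: p² = 2 + d² − 2cos(α−β) + 2d(sin α − sin β) = 39.713800; p = √p² = 6.301889; φ = atan2(cos β − cos α, d + sin α − sin β) = 0.032643 rad; t = (φ − α) mod 2π = 2.450507 rad, q = (β − φ) mod 2π = 4.104950 rad → L = 7.78·(2.450507 + 6.301889 + 4.104950) = 7.78·12.857345 = 100.030146 m
RSR: p² = 2 + d² − 2cos(α−β) + 2d(sin β − sin α) = 35.376912; p = √p² = 5.947849; φ = atan2(cos α − cos β, d − sin α + sin β) = -0.034587 rad; t = (α − φ) mod 2π = 3.899909 rad, q = (φ − β) mod 2π = 2.111005 rad → L = 7.78·(3.899909 + 5.947849 + 2.111005) = 7.78·11.958763 = 93.039178 m
LSR: p² = d² − 2 + 2cos(α−β) + 2d(sin α + sin β) = 19.015564; p = √p² = 4.360684; φ = atan2(−cos α − cos β, d + sin α + sin β) − atan2(−2, p) = 0.702912 rad; t = (φ − α) mod 2π = 3.120776 rad, q = (φ − β) mod 2π = 2.848504 rad → L = 7.78·(3.120776 + 4.360684 + 2.848504) = 7.78·10.329964 = 80.367118 m
RSL: p² = d² − 2 + 2cos(α−β) − 2d(sin α + sin β) = 55.780448; p = √p² = 7.468631; φ = atan2(cos α + cos β, d − sin α − sin β) − atan2(2, p) = -0.429670 rad; t = (α − φ) mod 2π = 4.294992 rad, q = (β − φ) mod 2π = 4.567263 rad → L = 7.78·(4.294992 + 7.468631 + 4.567263) = 7.78·16.330886 = 127.054289 m
RLR: c = (6 − d² + 2cos(α−β) + 2d(sin α − sin β))/8 = -3.422114, |c| > 1 → infeasible
LRL: c = (6 − d² + 2cos(α−β) − 2d(sin α − sin β))/8 = -3.964225, |c| > 1 → infeasible
Shortest: LSR with L = 80.367118 m ≈ 80.3671 m

80.3671 m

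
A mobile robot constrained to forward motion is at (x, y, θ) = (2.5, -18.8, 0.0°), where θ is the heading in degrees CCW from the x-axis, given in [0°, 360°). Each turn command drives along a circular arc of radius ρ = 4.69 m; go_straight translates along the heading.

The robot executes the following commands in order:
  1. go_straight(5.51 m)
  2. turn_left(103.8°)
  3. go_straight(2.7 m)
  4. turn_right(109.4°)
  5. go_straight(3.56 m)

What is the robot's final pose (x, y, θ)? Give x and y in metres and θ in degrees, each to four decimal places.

(20.4759, -4.9303, 354.4000°)

set_pose: (x, y, θ) = (2.5000, -18.8000, 0.0000°), ρ = 4.69
go_straight(5.51): x += 5.51·cos θ, y += 5.51·sin θ → (8.0100, -18.8000, 0.0000°)
turn_left(103.8°): centre at ρ to the left, rotate +103.8° → (12.5646, -12.9913, 103.8000°)
go_straight(2.7): x += 2.7·cos θ, y += 2.7·sin θ → (11.9206, -10.3692, 103.8000°)
turn_right(109.4°): centre at ρ to the right, rotate −109.4° → (16.9329, -4.5829, -5.6000° ≡ 354.4000°)
go_straight(3.56): x += 3.56·cos θ, y += 3.56·sin θ → (20.4759, -4.9303, 354.4000°)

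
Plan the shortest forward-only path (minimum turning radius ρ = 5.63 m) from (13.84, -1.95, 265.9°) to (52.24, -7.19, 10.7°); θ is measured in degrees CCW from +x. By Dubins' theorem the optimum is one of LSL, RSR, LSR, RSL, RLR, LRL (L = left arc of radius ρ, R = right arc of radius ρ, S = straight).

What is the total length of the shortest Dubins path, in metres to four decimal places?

Let ψ = atan2(Δy, Δx) = atan2(-5.24, 38.40) = -7.7705° be the start→goal bearing.
Normalize: d = |goal − start| / ρ = 38.755872/5.63 = 6.883814, α = (θ_start − ψ) mod 360° = 273.6705° = 4.776451 rad, β = (θ_goal − ψ) mod 360° = 18.4705° = 0.322371 rad.
Common terms: sin α = -0.997949, cos α = 0.064018, sin β = 0.316816, cos β = 0.948487, cos(α−β) = -0.255446, d² = 47.386893. Work in radians in the unit-radius frame; every candidate has L = ρ·(t + p + q).
LSL: p² = 2 + d² − 2cos(α−β) + 2d(sin α − sin β) = 31.796590; p = √p² = 5.638847; φ = atan2(cos β − cos α, d + sin α − sin β) = 0.157503 rad; t = (φ − α) mod 2π = 1.664237 rad, q = (β − φ) mod 2π = 0.164868 rad → L = 5.63·(1.664237 + 5.638847 + 0.164868) = 5.63·7.467952 = 42.044567 m
RSR: p² = 2 + d² − 2cos(α−β) + 2d(sin β − sin α) = 67.998978; p = √p² = 8.246149; φ = atan2(cos α − cos β, d − sin α + sin β) = -0.107465 rad; t = (α − φ) mod 2π = 4.883916 rad, q = (φ − β) mod 2π = 5.853349 rad → L = 5.63·(4.883916 + 8.246149 + 5.853349) = 5.63·18.983415 = 106.876626 m
LSR: p² = d² − 2 + 2cos(α−β) + 2d(sin α + sin β) = 35.498423; p = √p² = 5.958055; φ = atan2(−cos α − cos β, d + sin α + sin β) − atan2(−2, p) = 0.162051 rad; t = (φ − α) mod 2π = 1.668786 rad, q = (φ − β) mod 2π = 6.122866 rad → L = 5.63·(1.668786 + 5.958055 + 6.122866) = 5.63·13.749707 = 77.410849 m
RSL: p² = d² − 2 + 2cos(α−β) − 2d(sin α + sin β) = 54.253580; p = √p² = 7.365703; φ = atan2(cos α + cos β, d − sin α − sin β) − atan2(2, p) = -0.132085 rad; t = (α − φ) mod 2π = 4.908536 rad, q = (β − φ) mod 2π = 0.454456 rad → L = 5.63·(4.908536 + 7.365703 + 0.454456) = 5.63·12.728695 = 71.662555 m
RLR: c = (6 − d² + 2cos(α−β) + 2d(sin α − sin β))/8 = -7.499872, |c| > 1 → infeasible
LRL: c = (6 − d² + 2cos(α−β) − 2d(sin α − sin β))/8 = -2.974574, |c| > 1 → infeasible
Shortest: LSL with L = 42.044567 m ≈ 42.0446 m

42.0446 m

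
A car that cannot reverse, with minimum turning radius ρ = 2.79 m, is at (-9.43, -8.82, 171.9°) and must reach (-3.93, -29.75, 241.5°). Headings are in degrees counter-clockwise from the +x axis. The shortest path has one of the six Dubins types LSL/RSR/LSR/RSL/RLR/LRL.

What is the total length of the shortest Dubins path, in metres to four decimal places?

Let ψ = atan2(Δy, Δx) = atan2(-20.93, 5.50) = -75.2767° be the start→goal bearing.
Normalize: d = |goal − start| / ρ = 21.640585/2.79 = 7.756482, α = (θ_start − ψ) mod 360° = 247.1767° = 4.314046 rad, β = (θ_goal − ψ) mod 360° = 316.7767° = 5.528796 rad.
Common terms: sin α = -0.921705, cos α = -0.387891, sin β = -0.684844, cos β = 0.728690, cos(α−β) = 0.348572, d² = 60.163012. Work in radians in the unit-radius frame; every candidate has L = ρ·(t + p + q).
LSL: p² = 2 + d² − 2cos(α−β) + 2d(sin α − sin β) = 57.791451; p = √p² = 7.602069; φ = atan2(cos β − cos α, d + sin α − sin β) = 0.147412 rad; t = (φ − α) mod 2π = 2.116551 rad, q = (β − φ) mod 2π = 5.381384 rad → L = 2.79·(2.116551 + 7.602069 + 5.381384) = 2.79·15.100003 = 42.129009 m
RSR: p² = 2 + d² − 2cos(α−β) + 2d(sin β − sin α) = 65.140284; p = √p² = 8.070953; φ = atan2(cos α − cos β, d − sin α + sin β) = -0.138791 rad; t = (α − φ) mod 2π = 4.452837 rad, q = (φ − β) mod 2π = 0.615599 rad → L = 2.79·(4.452837 + 8.070953 + 0.615599) = 2.79·13.139389 = 36.658896 m
LSR: p² = d² − 2 + 2cos(α−β) + 2d(sin α + sin β) = 33.937815; p = √p² = 5.825617; φ = atan2(−cos α − cos β, d + sin α + sin β) − atan2(−2, p) = 0.275345 rad; t = (φ − α) mod 2π = 2.244484 rad, q = (φ − β) mod 2π = 1.029735 rad → L = 2.79·(2.244484 + 5.825617 + 1.029735) = 2.79·9.099836 = 25.388544 m
RSL: p² = d² − 2 + 2cos(α−β) − 2d(sin α + sin β) = 83.782497; p = √p² = 9.153278; φ = atan2(cos α + cos β, d − sin α − sin β) − atan2(2, p) = -0.178738 rad; t = (α − φ) mod 2π = 4.492784 rad, q = (β − φ) mod 2π = 5.707533 rad → L = 2.79·(4.492784 + 9.153278 + 5.707533) = 2.79·19.353595 = 53.996531 m
RLR: c = (6 − d² + 2cos(α−β) + 2d(sin α − sin β))/8 = -7.142536, |c| > 1 → infeasible
LRL: c = (6 − d² + 2cos(α−β) − 2d(sin α − sin β))/8 = -6.223931, |c| > 1 → infeasible
Shortest: LSR with L = 25.388544 m ≈ 25.3885 m

25.3885 m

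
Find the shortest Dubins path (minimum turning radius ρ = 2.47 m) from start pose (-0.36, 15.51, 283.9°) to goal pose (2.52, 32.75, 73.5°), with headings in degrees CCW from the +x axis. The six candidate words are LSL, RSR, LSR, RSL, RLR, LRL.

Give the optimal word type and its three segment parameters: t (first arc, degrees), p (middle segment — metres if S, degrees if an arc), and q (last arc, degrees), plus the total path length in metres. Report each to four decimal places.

LSR: t = 173.7207°, p = 15.4263 m, q = 24.1207°, L = 23.9551 m

Let ψ = atan2(Δy, Δx) = atan2(17.24, 2.88) = 80.5161° be the start→goal bearing.
Normalize: d = |goal − start| / ρ = 17.478902/2.47 = 7.076478, α = (θ_start − ψ) mod 360° = 203.3839° = 3.549718 rad, β = (θ_goal − ψ) mod 360° = 352.9839° = 6.160731 rad.
Common terms: sin α = -0.396890, cos α = -0.917866, sin β = -0.122149, cos β = 0.992512, cos(α−β) = -0.862514, d² = 50.076546. Work in radians in the unit-radius frame; every candidate has L = ρ·(t + p + q).
LSL: p² = 2 + d² − 2cos(α−β) + 2d(sin α − sin β) = 49.913176; p = √p² = 7.064926; φ = atan2(cos β − cos α, d + sin α − sin β) = 0.273812 rad; t = (φ − α) mod 2π = 3.007279 rad, q = (β − φ) mod 2π = 5.886919 rad → L = 2.47·(3.007279 + 7.064926 + 5.886919) = 2.47·15.959124 = 39.419035 m
RSR: p² = 2 + d² − 2cos(α−β) + 2d(sin β − sin α) = 57.689971; p = √p² = 7.595391; φ = atan2(cos α − cos β, d − sin α + sin β) = -0.254248 rad; t = (α − φ) mod 2π = 3.803967 rad, q = (φ − β) mod 2π = 6.151391 rad → L = 2.47·(3.803967 + 7.595391 + 6.151391) = 2.47·17.550749 = 43.350351 m
LSR: p² = d² − 2 + 2cos(α−β) + 2d(sin α + sin β) = 39.005593; p = √p² = 6.245446; φ = atan2(−cos α − cos β, d + sin α + sin β) − atan2(−2, p) = 0.298532 rad; t = (φ − α) mod 2π = 3.031999 rad, q = (φ − β) mod 2π = 0.420986 rad → L = 2.47·(3.031999 + 6.245446 + 0.420986) = 2.47·9.698431 = 23.955124 m
RSL: p² = d² − 2 + 2cos(α−β) − 2d(sin α + sin β) = 53.697445; p = √p² = 7.327854; φ = atan2(cos α + cos β, d − sin α − sin β) − atan2(2, p) = -0.256615 rad; t = (α − φ) mod 2π = 3.806333 rad, q = (β − φ) mod 2π = 0.134160 rad → L = 2.47·(3.806333 + 7.327854 + 0.134160) = 2.47·11.268347 = 27.832817 m
RLR: c = (6 − d² + 2cos(α−β) + 2d(sin α − sin β))/8 = -6.211246, |c| > 1 → infeasible
LRL: c = (6 − d² + 2cos(α−β) − 2d(sin α − sin β))/8 = -5.239147, |c| > 1 → infeasible
Shortest: LSR with L = 23.955124 m ≈ 23.9551 m
Convert LSR to answer units (arcs ×180/π): t = 3.031999·180/π = 173.7207°, p = ρ·p = 2.47·6.245446 = 15.4263 m, q = 0.420986·180/π = 24.1207°, L = 23.9551 m.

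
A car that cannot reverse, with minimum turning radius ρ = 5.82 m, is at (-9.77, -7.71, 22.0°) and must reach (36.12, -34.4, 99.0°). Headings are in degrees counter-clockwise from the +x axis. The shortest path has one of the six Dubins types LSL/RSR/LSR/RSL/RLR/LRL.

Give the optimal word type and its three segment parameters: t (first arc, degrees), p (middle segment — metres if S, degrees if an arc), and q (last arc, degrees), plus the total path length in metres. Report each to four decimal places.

Let ψ = atan2(Δy, Δx) = atan2(-26.69, 45.89) = -30.1826° be the start→goal bearing.
Normalize: d = |goal − start| / ρ = 53.087175/5.82 = 9.121508, α = (θ_start − ψ) mod 360° = 52.1826° = 0.910759 rad, β = (θ_goal − ψ) mod 360° = 129.1826° = 2.254662 rad.
Common terms: sin α = 0.789969, cos α = 0.613147, sin β = 0.775136, cos β = -0.631794, cos(α−β) = 0.224951, d² = 83.201905. Work in radians in the unit-radius frame; every candidate has L = ρ·(t + p + q).
LSL: p² = 2 + d² − 2cos(α−β) + 2d(sin α − sin β) = 85.022605; p = √p² = 9.220770; φ = atan2(cos β − cos α, d + sin α − sin β) = -0.135428 rad; t = (φ − α) mod 2π = 5.236998 rad, q = (β − φ) mod 2π = 2.390091 rad → L = 5.82·(5.236998 + 9.220770 + 2.390091) = 5.82·16.847859 = 98.054540 m
RSR: p² = 2 + d² − 2cos(α−β) + 2d(sin β − sin α) = 84.481401; p = √p² = 9.191376; φ = atan2(cos α − cos β, d − sin α + sin β) = 0.135864 rad; t = (α − φ) mod 2π = 0.774895 rad, q = (φ − β) mod 2π = 4.164387 rad → L = 5.82·(0.774895 + 9.191376 + 4.164387) = 5.82·14.130658 = 82.240431 m
LSR: p² = d² − 2 + 2cos(α−β) + 2d(sin α + sin β) = 110.204046; p = √p² = 10.497811; φ = atan2(−cos α − cos β, d + sin α + sin β) − atan2(−2, p) = 0.190005 rad; t = (φ − α) mod 2π = 5.562431 rad, q = (φ − β) mod 2π = 4.218528 rad → L = 5.82·(5.562431 + 10.497811 + 4.218528) = 5.82·20.278771 = 118.022445 m
RSL: p² = d² − 2 + 2cos(α−β) − 2d(sin α + sin β) = 53.099568; p = √p² = 7.286945; φ = atan2(cos α + cos β, d − sin α − sin β) − atan2(2, p) = -0.270335 rad; t = (α − φ) mod 2π = 1.181094 rad, q = (β − φ) mod 2π = 2.524997 rad → L = 5.82·(1.181094 + 7.286945 + 2.524997) = 5.82·10.993036 = 63.979471 m
RLR: c = (6 − d² + 2cos(α−β) + 2d(sin α − sin β))/8 = -9.560175, |c| > 1 → infeasible
LRL: c = (6 − d² + 2cos(α−β) − 2d(sin α − sin β))/8 = -9.627826, |c| > 1 → infeasible
Shortest: RSL with L = 63.979471 m ≈ 63.9795 m
Convert RSL to answer units (arcs ×180/π): t = 1.181094·180/π = 67.6717°, p = ρ·p = 5.82·7.286945 = 42.4100 m, q = 2.524997·180/π = 144.6717°, L = 63.9795 m.

RSL: t = 67.6717°, p = 42.4100 m, q = 144.6717°, L = 63.9795 m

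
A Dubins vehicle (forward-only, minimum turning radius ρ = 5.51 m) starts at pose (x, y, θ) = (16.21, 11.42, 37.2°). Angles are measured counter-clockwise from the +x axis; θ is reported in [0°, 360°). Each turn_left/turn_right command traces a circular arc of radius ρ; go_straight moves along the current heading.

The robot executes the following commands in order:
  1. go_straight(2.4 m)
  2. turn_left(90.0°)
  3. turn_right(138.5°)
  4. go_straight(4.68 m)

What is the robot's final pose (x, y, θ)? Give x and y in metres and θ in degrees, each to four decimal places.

(29.2370, 28.4088, 348.7000°)

set_pose: (x, y, θ) = (16.2100, 11.4200, 37.2000°), ρ = 5.51
go_straight(2.4): x += 2.4·cos θ, y += 2.4·sin θ → (18.1217, 12.8710, 37.2000°)
turn_left(90.0°): centre at ρ to the left, rotate +90.0° → (19.1792, 20.5913, 127.2000°)
turn_right(138.5°): centre at ρ to the right, rotate −138.5° → (24.6478, 29.3258, -11.3000° ≡ 348.7000°)
go_straight(4.68): x += 4.68·cos θ, y += 4.68·sin θ → (29.2370, 28.4088, 348.7000°)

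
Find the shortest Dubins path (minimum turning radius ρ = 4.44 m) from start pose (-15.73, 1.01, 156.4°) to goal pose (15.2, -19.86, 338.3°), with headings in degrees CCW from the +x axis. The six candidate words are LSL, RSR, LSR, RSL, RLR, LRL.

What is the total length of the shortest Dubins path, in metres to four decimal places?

50.7095 m

Let ψ = atan2(Δy, Δx) = atan2(-20.87, 30.93) = -34.0095° be the start→goal bearing.
Normalize: d = |goal − start| / ρ = 37.312489/4.44 = 8.403714, α = (θ_start − ψ) mod 360° = 190.4095° = 3.323272 rad, β = (θ_goal − ψ) mod 360° = 12.3095° = 0.214841 rad.
Common terms: sin α = -0.180682, cos α = -0.983542, sin β = 0.213192, cos β = 0.977010, cos(α−β) = -0.999450, d² = 70.622403. Work in radians in the unit-radius frame; every candidate has L = ρ·(t + p + q).
LSL: p² = 2 + d² − 2cos(α−β) + 2d(sin α − sin β) = 68.001292; p = √p² = 8.246290; φ = atan2(cos β − cos α, d + sin α − sin β) = 0.240048 rad; t = (φ − α) mod 2π = 3.199961 rad, q = (β − φ) mod 2π = 6.257978 rad → L = 4.44·(3.199961 + 8.246290 + 6.257978) = 4.44·17.704229 = 78.606776 m
RSR: p² = 2 + d² − 2cos(α−β) + 2d(sin β − sin α) = 81.241314; p = √p² = 9.013396; φ = atan2(cos α − cos β, d − sin α + sin β) = -0.219268 rad; t = (α − φ) mod 2π = 3.542541 rad, q = (φ − β) mod 2π = 5.849076 rad → L = 4.44·(3.542541 + 9.013396 + 5.849076) = 4.44·18.405013 = 81.718258 m
LSR: p² = d² − 2 + 2cos(α−β) + 2d(sin α + sin β) = 67.169915; p = √p² = 8.195725; φ = atan2(−cos α − cos β, d + sin α + sin β) − atan2(−2, p) = 0.240126 rad; t = (φ − α) mod 2π = 3.200039 rad, q = (φ − β) mod 2π = 0.025285 rad → L = 4.44·(3.200039 + 8.195725 + 0.025285) = 4.44·11.421049 = 50.709457 m
RSL: p² = d² − 2 + 2cos(α−β) − 2d(sin α + sin β) = 66.077090; p = √p² = 8.128782; φ = atan2(cos α + cos β, d − sin α − sin β) − atan2(2, p) = -0.242028 rad; t = (α − φ) mod 2π = 3.565300 rad, q = (β − φ) mod 2π = 0.456869 rad → L = 4.44·(3.565300 + 8.128782 + 0.456869) = 4.44·12.150951 = 53.950221 m
RLR: c = (6 − d² + 2cos(α−β) + 2d(sin α − sin β))/8 = -9.155164, |c| > 1 → infeasible
LRL: c = (6 − d² + 2cos(α−β) − 2d(sin α − sin β))/8 = -7.500162, |c| > 1 → infeasible
Shortest: LSR with L = 50.709457 m ≈ 50.7095 m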